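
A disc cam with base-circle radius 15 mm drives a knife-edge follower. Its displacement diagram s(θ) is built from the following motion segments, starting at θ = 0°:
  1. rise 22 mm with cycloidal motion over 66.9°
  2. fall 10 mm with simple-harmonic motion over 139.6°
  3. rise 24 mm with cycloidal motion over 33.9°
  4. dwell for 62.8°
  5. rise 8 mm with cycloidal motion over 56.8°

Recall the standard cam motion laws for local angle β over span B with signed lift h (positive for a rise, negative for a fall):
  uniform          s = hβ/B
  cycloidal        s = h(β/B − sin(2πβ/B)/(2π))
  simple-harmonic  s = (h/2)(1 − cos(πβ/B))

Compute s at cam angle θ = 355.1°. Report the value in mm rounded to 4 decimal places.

seg 1 [0°–66.9°] cycloidal, h=22: full span → s += 22 → s = 22.0000
seg 2 [66.9°–206.5°] simple-harmonic, h=-10: full span → s += -10 → s = 12.0000
seg 3 [206.5°–240.4°] cycloidal, h=24: full span → s += 24 → s = 36.0000
seg 4 [240.4°–303.2°] dwell: s stays 36.0000
seg 5 [303.2°–360°] cycloidal, h=8: θ=355.1° here. β=51.9, B=56.8. 8·(0.9137 − sin(2π·0.9137)/(2π)) = 7.9667 → s = 43.9667

43.9667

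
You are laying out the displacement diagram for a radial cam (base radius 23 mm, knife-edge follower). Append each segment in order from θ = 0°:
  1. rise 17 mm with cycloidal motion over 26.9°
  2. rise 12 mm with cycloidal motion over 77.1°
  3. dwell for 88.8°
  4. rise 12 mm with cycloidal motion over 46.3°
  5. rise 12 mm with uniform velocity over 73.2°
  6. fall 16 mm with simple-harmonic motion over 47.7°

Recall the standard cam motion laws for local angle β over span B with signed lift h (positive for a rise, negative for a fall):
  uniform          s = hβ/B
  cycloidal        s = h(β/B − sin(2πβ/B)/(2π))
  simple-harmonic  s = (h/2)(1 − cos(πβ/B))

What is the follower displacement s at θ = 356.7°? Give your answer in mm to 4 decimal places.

seg 1 [0°–26.9°] cycloidal, h=17: full span → s += 17 → s = 17.0000
seg 2 [26.9°–104°] cycloidal, h=12: full span → s += 12 → s = 29.0000
seg 3 [104°–192.8°] dwell: s stays 29.0000
seg 4 [192.8°–239.1°] cycloidal, h=12: full span → s += 12 → s = 41.0000
seg 5 [239.1°–312.3°] uniform, h=12: full span → s += 12 → s = 53.0000
seg 6 [312.3°–360°] simple-harmonic, h=-16: θ=356.7° here. β=44.4, B=47.7. -16/2·(1 − cos(π·0.9308)) = -15.8118 → s = 37.1882

37.1882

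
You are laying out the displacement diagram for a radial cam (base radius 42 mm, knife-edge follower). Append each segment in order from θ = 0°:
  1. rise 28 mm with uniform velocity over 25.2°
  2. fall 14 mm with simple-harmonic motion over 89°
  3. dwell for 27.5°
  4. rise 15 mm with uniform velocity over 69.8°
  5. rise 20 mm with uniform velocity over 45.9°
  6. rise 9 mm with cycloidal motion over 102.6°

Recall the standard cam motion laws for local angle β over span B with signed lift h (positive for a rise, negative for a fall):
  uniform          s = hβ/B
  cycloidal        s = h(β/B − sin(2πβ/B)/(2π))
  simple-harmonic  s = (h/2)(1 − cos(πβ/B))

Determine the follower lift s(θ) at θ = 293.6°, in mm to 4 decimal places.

seg 1 [0°–25.2°] uniform, h=28: full span → s += 28 → s = 28.0000
seg 2 [25.2°–114.2°] simple-harmonic, h=-14: full span → s += -14 → s = 14.0000
seg 3 [114.2°–141.7°] dwell: s stays 14.0000
seg 4 [141.7°–211.5°] uniform, h=15: full span → s += 15 → s = 29.0000
seg 5 [211.5°–257.4°] uniform, h=20: full span → s += 20 → s = 49.0000
seg 6 [257.4°–360°] cycloidal, h=9: θ=293.6° here. β=36.2, B=102.6. 9·(0.3528 − sin(2π·0.3528)/(2π)) = 2.0317 → s = 51.0317

51.0317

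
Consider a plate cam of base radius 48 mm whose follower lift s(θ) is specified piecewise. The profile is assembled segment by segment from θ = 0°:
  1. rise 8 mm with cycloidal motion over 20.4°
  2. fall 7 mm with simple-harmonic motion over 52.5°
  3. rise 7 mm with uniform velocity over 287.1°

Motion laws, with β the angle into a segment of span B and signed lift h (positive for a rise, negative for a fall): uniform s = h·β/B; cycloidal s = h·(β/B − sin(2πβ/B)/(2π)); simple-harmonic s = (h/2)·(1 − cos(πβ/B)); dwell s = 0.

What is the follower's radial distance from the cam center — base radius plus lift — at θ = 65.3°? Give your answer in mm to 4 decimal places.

seg 1 [0°–20.4°] cycloidal, h=8: full span → s += 8 → s = 8.0000
seg 2 [20.4°–72.9°] simple-harmonic, h=-7: θ=65.3° here. β=44.9, B=52.5. -7/2·(1 − cos(π·0.8552)) = -6.6442 → s = 1.3558
radial distance = base radius + s = 48 + 1.3558 = 49.3558

49.3558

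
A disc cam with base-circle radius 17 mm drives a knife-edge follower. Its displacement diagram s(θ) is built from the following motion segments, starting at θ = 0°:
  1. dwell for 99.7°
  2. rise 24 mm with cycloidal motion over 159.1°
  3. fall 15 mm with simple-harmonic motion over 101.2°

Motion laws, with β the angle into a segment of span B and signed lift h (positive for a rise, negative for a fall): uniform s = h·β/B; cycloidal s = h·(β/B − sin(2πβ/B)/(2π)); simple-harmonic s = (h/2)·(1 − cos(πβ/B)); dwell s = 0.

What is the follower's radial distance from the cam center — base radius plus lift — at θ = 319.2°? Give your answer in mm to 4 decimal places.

seg 1 [0°–99.7°] dwell: s stays 0.0000
seg 2 [99.7°–258.8°] cycloidal, h=24: full span → s += 24 → s = 24.0000
seg 3 [258.8°–360°] simple-harmonic, h=-15: θ=319.2° here. β=60.4, B=101.2. -15/2·(1 − cos(π·0.5968)) = -9.7467 → s = 14.2533
radial distance = base radius + s = 17 + 14.2533 = 31.2533

31.2533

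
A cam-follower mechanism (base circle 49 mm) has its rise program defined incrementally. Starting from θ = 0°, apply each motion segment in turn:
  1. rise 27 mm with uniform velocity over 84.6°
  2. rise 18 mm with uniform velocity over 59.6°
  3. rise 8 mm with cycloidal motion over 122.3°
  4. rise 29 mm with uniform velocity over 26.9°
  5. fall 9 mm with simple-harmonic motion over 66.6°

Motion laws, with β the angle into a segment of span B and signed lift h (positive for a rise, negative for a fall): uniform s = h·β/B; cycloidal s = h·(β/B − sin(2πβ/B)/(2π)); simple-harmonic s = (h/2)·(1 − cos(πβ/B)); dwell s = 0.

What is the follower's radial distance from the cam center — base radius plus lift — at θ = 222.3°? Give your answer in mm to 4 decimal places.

seg 1 [0°–84.6°] uniform, h=27: full span → s += 27 → s = 27.0000
seg 2 [84.6°–144.2°] uniform, h=18: full span → s += 18 → s = 45.0000
seg 3 [144.2°–266.5°] cycloidal, h=8: θ=222.3° here. β=78.1, B=122.3. 8·(0.6386 − sin(2π·0.6386)/(2π)) = 6.0826 → s = 51.0826
radial distance = base radius + s = 49 + 51.0826 = 100.0826

100.0826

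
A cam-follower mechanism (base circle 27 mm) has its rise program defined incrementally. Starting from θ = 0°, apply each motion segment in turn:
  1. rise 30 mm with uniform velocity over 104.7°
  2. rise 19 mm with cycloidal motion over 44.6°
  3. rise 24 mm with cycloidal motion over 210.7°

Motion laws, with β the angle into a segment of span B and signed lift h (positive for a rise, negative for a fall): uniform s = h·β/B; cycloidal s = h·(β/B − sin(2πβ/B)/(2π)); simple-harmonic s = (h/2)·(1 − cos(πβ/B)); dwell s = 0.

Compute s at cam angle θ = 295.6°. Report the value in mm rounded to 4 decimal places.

seg 1 [0°–104.7°] uniform, h=30: full span → s += 30 → s = 30.0000
seg 2 [104.7°–149.3°] cycloidal, h=19: full span → s += 19 → s = 49.0000
seg 3 [149.3°–360°] cycloidal, h=24: θ=295.6° here. β=146.3, B=210.7. 24·(0.6944 − sin(2π·0.6944)/(2π)) = 20.2531 → s = 69.2531

69.2531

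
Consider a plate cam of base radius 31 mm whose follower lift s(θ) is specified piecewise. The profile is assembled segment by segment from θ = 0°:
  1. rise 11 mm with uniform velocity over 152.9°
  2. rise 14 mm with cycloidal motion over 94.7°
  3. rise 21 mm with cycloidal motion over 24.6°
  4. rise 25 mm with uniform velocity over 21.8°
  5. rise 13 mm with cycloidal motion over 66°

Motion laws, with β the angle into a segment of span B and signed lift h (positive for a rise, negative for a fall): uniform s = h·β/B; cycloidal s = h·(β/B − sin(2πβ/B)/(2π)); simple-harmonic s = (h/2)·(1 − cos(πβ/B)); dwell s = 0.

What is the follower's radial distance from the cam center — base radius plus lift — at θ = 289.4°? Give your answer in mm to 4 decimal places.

seg 1 [0°–152.9°] uniform, h=11: full span → s += 11 → s = 11.0000
seg 2 [152.9°–247.6°] cycloidal, h=14: full span → s += 14 → s = 25.0000
seg 3 [247.6°–272.2°] cycloidal, h=21: full span → s += 21 → s = 46.0000
seg 4 [272.2°–294°] uniform, h=25: θ=289.4° here. β=17.2, B=21.8. 25·17.2/21.8 = 19.7248 → s = 65.7248
radial distance = base radius + s = 31 + 65.7248 = 96.7248

96.7248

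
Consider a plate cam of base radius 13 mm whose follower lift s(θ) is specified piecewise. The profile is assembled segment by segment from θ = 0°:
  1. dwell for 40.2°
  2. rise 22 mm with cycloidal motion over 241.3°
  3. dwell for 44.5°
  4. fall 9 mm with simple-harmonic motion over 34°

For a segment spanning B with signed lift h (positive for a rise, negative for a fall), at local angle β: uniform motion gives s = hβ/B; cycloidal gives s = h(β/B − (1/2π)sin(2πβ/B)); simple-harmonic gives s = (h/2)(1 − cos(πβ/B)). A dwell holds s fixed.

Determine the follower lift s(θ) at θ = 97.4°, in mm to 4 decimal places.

seg 1 [0°–40.2°] dwell: s stays 0.0000
seg 2 [40.2°–281.5°] cycloidal, h=22: θ=97.4° here. β=57.2, B=241.3. 22·(0.2370 − sin(2π·0.2370)/(2π)) = 1.7253 → s = 1.7253

1.7253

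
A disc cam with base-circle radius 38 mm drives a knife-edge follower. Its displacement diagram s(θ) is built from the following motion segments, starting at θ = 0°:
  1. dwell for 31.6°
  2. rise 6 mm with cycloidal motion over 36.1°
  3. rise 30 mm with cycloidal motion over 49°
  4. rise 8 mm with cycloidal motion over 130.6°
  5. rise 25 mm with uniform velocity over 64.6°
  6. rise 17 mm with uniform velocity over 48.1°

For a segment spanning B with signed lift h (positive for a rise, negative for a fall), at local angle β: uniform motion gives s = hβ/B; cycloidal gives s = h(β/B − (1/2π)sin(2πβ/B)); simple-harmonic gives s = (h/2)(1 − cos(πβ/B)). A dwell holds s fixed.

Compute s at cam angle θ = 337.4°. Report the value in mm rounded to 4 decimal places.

seg 1 [0°–31.6°] dwell: s stays 0.0000
seg 2 [31.6°–67.7°] cycloidal, h=6: full span → s += 6 → s = 6.0000
seg 3 [67.7°–116.7°] cycloidal, h=30: full span → s += 30 → s = 36.0000
seg 4 [116.7°–247.3°] cycloidal, h=8: full span → s += 8 → s = 44.0000
seg 5 [247.3°–311.9°] uniform, h=25: full span → s += 25 → s = 69.0000
seg 6 [311.9°–360°] uniform, h=17: θ=337.4° here. β=25.5, B=48.1. 17·25.5/48.1 = 9.0125 → s = 78.0125

78.0125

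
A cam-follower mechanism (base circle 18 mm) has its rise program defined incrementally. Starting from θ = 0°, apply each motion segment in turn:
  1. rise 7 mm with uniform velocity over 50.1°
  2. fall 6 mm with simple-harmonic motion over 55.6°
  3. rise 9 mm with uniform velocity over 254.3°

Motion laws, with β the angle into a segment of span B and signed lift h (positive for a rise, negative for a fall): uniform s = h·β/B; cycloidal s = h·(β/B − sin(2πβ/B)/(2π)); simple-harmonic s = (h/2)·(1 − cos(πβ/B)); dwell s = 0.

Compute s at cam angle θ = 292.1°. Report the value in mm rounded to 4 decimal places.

seg 1 [0°–50.1°] uniform, h=7: full span → s += 7 → s = 7.0000
seg 2 [50.1°–105.7°] simple-harmonic, h=-6: full span → s += -6 → s = 1.0000
seg 3 [105.7°–360°] uniform, h=9: θ=292.1° here. β=186.4, B=254.3. 9·186.4/254.3 = 6.5969 → s = 7.5969

7.5969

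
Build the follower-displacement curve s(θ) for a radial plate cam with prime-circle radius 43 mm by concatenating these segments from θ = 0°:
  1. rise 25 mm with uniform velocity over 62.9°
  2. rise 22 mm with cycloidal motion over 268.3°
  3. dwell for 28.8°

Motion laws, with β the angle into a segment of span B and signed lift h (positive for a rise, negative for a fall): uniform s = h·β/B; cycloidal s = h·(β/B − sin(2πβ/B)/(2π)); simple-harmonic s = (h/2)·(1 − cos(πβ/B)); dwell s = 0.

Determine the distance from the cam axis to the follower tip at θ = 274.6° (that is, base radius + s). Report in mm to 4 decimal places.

seg 1 [0°–62.9°] uniform, h=25: full span → s += 25 → s = 25.0000
seg 2 [62.9°–331.2°] cycloidal, h=22: θ=274.6° here. β=211.7, B=268.3. 22·(0.7890 − sin(2π·0.7890)/(2π)) = 20.7555 → s = 45.7555
radial distance = base radius + s = 43 + 45.7555 = 88.7555

88.7555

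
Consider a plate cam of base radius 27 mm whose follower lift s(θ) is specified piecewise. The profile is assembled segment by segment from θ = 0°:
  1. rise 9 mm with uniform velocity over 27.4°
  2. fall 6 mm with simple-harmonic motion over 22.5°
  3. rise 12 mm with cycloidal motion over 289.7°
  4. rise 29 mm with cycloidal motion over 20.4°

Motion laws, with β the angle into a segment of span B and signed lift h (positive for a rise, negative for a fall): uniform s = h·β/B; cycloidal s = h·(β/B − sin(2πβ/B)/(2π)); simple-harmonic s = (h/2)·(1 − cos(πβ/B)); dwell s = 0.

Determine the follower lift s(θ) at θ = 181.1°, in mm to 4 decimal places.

seg 1 [0°–27.4°] uniform, h=9: full span → s += 9 → s = 9.0000
seg 2 [27.4°–49.9°] simple-harmonic, h=-6: full span → s += -6 → s = 3.0000
seg 3 [49.9°–339.6°] cycloidal, h=12: θ=181.1° here. β=131.2, B=289.7. 12·(0.4529 − sin(2π·0.4529)/(2π)) = 4.8774 → s = 7.8774

7.8774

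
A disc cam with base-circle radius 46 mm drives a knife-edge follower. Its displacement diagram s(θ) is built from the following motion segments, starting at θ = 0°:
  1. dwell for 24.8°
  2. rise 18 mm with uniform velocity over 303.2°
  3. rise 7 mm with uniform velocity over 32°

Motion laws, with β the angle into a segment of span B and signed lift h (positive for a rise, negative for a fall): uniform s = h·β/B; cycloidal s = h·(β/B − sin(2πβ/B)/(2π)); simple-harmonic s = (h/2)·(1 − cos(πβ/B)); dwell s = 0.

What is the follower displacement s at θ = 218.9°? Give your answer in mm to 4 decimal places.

seg 1 [0°–24.8°] dwell: s stays 0.0000
seg 2 [24.8°–328°] uniform, h=18: θ=218.9° here. β=194.1, B=303.2. 18·194.1/303.2 = 11.5231 → s = 11.5231

11.5231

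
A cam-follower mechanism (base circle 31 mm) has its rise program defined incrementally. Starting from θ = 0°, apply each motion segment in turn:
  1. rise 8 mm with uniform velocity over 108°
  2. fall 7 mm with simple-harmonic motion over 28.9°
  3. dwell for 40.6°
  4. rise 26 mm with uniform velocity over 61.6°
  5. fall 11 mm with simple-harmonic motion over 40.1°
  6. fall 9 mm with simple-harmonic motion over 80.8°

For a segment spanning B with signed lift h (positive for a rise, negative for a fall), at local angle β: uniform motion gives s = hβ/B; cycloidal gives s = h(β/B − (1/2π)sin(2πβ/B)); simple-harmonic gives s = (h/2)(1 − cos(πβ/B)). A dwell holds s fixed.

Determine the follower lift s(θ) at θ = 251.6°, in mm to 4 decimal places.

seg 1 [0°–108°] uniform, h=8: full span → s += 8 → s = 8.0000
seg 2 [108°–136.9°] simple-harmonic, h=-7: full span → s += -7 → s = 1.0000
seg 3 [136.9°–177.5°] dwell: s stays 1.0000
seg 4 [177.5°–239.1°] uniform, h=26: full span → s += 26 → s = 27.0000
seg 5 [239.1°–279.2°] simple-harmonic, h=-11: θ=251.6° here. β=12.5, B=40.1. -11/2·(1 − cos(π·0.3117)) = -2.4332 → s = 24.5668

24.5668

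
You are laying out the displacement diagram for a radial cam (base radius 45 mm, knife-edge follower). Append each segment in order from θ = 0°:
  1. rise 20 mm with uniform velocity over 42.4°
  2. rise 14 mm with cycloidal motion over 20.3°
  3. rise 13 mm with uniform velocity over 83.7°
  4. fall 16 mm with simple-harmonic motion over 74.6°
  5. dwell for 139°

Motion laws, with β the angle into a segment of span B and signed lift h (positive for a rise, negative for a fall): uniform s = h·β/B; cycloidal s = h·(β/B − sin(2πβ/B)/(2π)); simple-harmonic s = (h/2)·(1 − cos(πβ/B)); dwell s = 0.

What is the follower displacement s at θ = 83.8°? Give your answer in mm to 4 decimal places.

seg 1 [0°–42.4°] uniform, h=20: full span → s += 20 → s = 20.0000
seg 2 [42.4°–62.7°] cycloidal, h=14: full span → s += 14 → s = 34.0000
seg 3 [62.7°–146.4°] uniform, h=13: θ=83.8° here. β=21.1, B=83.7. 13·21.1/83.7 = 3.2772 → s = 37.2772

37.2772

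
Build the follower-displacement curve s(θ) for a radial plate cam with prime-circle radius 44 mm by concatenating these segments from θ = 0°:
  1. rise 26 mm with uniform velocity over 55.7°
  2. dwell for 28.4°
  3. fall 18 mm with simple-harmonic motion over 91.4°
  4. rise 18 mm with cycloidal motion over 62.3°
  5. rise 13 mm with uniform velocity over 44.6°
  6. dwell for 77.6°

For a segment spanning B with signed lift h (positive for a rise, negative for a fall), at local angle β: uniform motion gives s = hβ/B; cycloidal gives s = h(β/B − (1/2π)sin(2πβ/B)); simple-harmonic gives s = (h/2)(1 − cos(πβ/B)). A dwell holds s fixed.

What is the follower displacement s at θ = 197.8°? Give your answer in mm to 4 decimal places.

seg 1 [0°–55.7°] uniform, h=26: full span → s += 26 → s = 26.0000
seg 2 [55.7°–84.1°] dwell: s stays 26.0000
seg 3 [84.1°–175.5°] simple-harmonic, h=-18: full span → s += -18 → s = 8.0000
seg 4 [175.5°–237.8°] cycloidal, h=18: θ=197.8° here. β=22.3, B=62.3. 18·(0.3579 − sin(2π·0.3579)/(2π)) = 4.2123 → s = 12.2123

12.2123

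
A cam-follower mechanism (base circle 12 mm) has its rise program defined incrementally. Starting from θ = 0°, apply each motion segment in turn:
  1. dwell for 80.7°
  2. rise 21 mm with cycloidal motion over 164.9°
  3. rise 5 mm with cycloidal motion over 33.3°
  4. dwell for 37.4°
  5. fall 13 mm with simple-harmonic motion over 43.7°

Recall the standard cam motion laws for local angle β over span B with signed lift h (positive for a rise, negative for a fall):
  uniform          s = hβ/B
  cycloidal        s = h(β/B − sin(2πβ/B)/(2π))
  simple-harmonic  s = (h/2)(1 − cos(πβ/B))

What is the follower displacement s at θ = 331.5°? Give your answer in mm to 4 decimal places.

seg 1 [0°–80.7°] dwell: s stays 0.0000
seg 2 [80.7°–245.6°] cycloidal, h=21: full span → s += 21 → s = 21.0000
seg 3 [245.6°–278.9°] cycloidal, h=5: full span → s += 5 → s = 26.0000
seg 4 [278.9°–316.3°] dwell: s stays 26.0000
seg 5 [316.3°–360°] simple-harmonic, h=-13: θ=331.5° here. β=15.2, B=43.7. -13/2·(1 − cos(π·0.3478)) = -3.5096 → s = 22.4904

22.4904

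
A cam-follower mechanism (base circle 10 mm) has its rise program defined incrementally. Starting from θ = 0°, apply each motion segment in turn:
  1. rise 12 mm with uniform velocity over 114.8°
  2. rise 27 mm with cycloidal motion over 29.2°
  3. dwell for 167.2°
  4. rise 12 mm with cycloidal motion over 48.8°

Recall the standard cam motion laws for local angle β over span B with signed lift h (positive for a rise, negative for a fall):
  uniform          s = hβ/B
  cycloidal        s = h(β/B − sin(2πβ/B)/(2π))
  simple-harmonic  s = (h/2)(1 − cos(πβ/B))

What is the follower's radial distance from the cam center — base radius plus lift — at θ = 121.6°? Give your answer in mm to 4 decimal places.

seg 1 [0°–114.8°] uniform, h=12: full span → s += 12 → s = 12.0000
seg 2 [114.8°–144°] cycloidal, h=27: θ=121.6° here. β=6.8, B=29.2. 27·(0.2329 − sin(2π·0.2329)/(2π)) = 2.0153 → s = 14.0153
radial distance = base radius + s = 10 + 14.0153 = 24.0153

24.0153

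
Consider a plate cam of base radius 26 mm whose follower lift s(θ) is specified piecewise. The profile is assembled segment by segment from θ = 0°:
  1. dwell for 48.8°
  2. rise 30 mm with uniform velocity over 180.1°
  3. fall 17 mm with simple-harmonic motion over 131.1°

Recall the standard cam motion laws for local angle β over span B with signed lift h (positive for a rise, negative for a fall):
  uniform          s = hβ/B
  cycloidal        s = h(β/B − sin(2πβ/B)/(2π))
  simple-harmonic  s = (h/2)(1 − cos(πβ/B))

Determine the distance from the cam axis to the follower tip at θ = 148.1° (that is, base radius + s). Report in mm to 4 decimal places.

seg 1 [0°–48.8°] dwell: s stays 0.0000
seg 2 [48.8°–228.9°] uniform, h=30: θ=148.1° here. β=99.3, B=180.1. 30·99.3/180.1 = 16.5408 → s = 16.5408
radial distance = base radius + s = 26 + 16.5408 = 42.5408

42.5408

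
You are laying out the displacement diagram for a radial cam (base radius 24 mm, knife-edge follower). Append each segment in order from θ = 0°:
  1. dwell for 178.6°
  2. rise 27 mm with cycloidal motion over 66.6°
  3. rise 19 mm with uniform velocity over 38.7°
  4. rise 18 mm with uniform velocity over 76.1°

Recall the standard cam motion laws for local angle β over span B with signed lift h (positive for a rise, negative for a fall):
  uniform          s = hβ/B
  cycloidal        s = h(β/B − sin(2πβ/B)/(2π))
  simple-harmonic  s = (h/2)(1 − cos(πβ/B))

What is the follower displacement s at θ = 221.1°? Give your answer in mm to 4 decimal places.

seg 1 [0°–178.6°] dwell: s stays 0.0000
seg 2 [178.6°–245.2°] cycloidal, h=27: θ=221.1° here. β=42.5, B=66.6. 27·(0.6381 − sin(2π·0.6381)/(2π)) = 20.5085 → s = 20.5085

20.5085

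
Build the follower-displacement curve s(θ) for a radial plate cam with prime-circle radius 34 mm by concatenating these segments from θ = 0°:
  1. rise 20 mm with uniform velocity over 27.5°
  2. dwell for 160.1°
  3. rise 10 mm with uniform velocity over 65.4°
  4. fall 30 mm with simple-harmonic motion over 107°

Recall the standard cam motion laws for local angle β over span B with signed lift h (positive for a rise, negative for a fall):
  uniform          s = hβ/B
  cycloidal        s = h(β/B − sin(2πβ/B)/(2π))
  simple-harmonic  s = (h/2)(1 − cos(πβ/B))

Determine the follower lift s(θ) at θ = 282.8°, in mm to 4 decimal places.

seg 1 [0°–27.5°] uniform, h=20: full span → s += 20 → s = 20.0000
seg 2 [27.5°–187.6°] dwell: s stays 20.0000
seg 3 [187.6°–253°] uniform, h=10: full span → s += 10 → s = 30.0000
seg 4 [253°–360°] simple-harmonic, h=-30: θ=282.8° here. β=29.8, B=107. -30/2·(1 − cos(π·0.2785)) = -5.3845 → s = 24.6155

24.6155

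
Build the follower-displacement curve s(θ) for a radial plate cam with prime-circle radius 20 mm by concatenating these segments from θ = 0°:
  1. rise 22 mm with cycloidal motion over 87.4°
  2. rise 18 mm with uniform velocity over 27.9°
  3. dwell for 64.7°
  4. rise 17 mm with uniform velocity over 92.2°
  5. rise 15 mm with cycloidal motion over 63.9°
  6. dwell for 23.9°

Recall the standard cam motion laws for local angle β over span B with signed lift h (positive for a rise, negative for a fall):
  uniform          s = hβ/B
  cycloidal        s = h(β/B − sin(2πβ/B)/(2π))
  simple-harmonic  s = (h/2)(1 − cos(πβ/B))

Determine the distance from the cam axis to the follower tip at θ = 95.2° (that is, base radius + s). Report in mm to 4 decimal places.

seg 1 [0°–87.4°] cycloidal, h=22: full span → s += 22 → s = 22.0000
seg 2 [87.4°–115.3°] uniform, h=18: θ=95.2° here. β=7.8, B=27.9. 18·7.8/27.9 = 5.0323 → s = 27.0323
radial distance = base radius + s = 20 + 27.0323 = 47.0323

47.0323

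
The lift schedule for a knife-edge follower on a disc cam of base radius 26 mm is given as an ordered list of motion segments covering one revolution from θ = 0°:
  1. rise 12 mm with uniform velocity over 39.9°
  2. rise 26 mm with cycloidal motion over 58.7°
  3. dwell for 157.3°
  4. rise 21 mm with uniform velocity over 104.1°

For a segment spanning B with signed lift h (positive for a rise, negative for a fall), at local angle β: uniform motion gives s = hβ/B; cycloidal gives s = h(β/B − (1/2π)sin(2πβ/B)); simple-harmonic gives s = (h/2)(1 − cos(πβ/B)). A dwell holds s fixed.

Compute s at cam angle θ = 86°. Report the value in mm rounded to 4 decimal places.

seg 1 [0°–39.9°] uniform, h=12: full span → s += 12 → s = 12.0000
seg 2 [39.9°–98.6°] cycloidal, h=26: θ=86° here. β=46.1, B=58.7. 26·(0.7853 − sin(2π·0.7853)/(2π)) = 24.4555 → s = 36.4555

36.4555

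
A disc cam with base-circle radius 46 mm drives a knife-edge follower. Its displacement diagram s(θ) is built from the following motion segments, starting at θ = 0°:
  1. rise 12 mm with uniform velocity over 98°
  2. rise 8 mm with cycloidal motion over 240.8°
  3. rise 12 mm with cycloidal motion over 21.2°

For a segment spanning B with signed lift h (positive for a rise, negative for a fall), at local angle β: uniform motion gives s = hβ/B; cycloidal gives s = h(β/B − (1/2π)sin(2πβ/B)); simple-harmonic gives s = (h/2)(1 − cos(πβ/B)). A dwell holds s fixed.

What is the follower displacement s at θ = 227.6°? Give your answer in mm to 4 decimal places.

seg 1 [0°–98°] uniform, h=12: full span → s += 12 → s = 12.0000
seg 2 [98°–338.8°] cycloidal, h=8: θ=227.6° here. β=129.6, B=240.8. 8·(0.5382 − sin(2π·0.5382)/(2π)) = 4.6084 → s = 16.6084

16.6084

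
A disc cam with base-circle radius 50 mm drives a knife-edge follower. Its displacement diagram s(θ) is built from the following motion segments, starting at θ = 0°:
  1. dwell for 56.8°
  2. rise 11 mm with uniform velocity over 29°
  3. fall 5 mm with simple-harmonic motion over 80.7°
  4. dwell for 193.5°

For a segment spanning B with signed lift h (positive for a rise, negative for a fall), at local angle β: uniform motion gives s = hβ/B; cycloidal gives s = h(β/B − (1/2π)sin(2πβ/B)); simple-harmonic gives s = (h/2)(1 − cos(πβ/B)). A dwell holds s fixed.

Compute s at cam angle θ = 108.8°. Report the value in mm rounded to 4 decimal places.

seg 1 [0°–56.8°] dwell: s stays 0.0000
seg 2 [56.8°–85.8°] uniform, h=11: full span → s += 11 → s = 11.0000
seg 3 [85.8°–166.5°] simple-harmonic, h=-5: θ=108.8° here. β=23, B=80.7. -5/2·(1 − cos(π·0.2850)) = -0.9369 → s = 10.0631

10.0631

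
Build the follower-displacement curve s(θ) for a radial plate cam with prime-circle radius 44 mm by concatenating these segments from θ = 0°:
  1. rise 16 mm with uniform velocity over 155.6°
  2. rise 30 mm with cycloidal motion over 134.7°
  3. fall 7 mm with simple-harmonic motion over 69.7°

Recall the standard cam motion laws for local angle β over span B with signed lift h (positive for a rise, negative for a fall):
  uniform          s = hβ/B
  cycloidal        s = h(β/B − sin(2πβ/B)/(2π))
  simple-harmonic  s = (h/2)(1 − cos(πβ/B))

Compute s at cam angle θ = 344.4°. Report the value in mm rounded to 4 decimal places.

seg 1 [0°–155.6°] uniform, h=16: full span → s += 16 → s = 16.0000
seg 2 [155.6°–290.3°] cycloidal, h=30: full span → s += 30 → s = 46.0000
seg 3 [290.3°–360°] simple-harmonic, h=-7: θ=344.4° here. β=54.1, B=69.7. -7/2·(1 − cos(π·0.7762)) = -6.1699 → s = 39.8301

39.8301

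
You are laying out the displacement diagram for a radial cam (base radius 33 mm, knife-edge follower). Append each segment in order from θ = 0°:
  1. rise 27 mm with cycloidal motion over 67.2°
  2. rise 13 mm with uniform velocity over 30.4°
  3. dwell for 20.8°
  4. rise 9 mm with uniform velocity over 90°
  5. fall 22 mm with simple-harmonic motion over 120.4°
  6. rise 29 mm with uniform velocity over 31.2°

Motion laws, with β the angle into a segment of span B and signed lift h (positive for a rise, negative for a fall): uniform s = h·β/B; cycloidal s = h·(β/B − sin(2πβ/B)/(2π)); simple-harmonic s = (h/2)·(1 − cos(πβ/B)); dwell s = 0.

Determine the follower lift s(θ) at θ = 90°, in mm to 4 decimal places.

seg 1 [0°–67.2°] cycloidal, h=27: full span → s += 27 → s = 27.0000
seg 2 [67.2°–97.6°] uniform, h=13: θ=90° here. β=22.8, B=30.4. 13·22.8/30.4 = 9.7500 → s = 36.7500

36.7500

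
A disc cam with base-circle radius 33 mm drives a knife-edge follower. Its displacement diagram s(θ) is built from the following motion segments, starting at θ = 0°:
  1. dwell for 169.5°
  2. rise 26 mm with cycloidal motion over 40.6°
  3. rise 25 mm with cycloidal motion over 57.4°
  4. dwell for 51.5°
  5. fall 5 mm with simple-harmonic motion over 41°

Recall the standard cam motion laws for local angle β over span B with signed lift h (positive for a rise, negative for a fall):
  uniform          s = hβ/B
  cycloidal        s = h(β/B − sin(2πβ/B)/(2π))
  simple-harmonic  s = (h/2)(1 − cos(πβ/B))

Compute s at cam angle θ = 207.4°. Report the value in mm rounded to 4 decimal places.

seg 1 [0°–169.5°] dwell: s stays 0.0000
seg 2 [169.5°–210.1°] cycloidal, h=26: θ=207.4° here. β=37.9, B=40.6. 26·(0.9335 − sin(2π·0.9335)/(2π)) = 25.9501 → s = 25.9501

25.9501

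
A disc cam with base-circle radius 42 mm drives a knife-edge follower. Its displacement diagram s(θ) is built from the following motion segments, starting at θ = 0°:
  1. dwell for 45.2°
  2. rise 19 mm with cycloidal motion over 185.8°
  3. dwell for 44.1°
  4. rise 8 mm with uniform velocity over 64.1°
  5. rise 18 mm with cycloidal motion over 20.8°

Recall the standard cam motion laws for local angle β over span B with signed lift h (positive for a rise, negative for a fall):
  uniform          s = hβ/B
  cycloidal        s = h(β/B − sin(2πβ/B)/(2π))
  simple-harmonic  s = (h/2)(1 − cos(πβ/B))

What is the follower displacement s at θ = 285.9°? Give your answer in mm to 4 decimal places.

seg 1 [0°–45.2°] dwell: s stays 0.0000
seg 2 [45.2°–231°] cycloidal, h=19: full span → s += 19 → s = 19.0000
seg 3 [231°–275.1°] dwell: s stays 19.0000
seg 4 [275.1°–339.2°] uniform, h=8: θ=285.9° here. β=10.8, B=64.1. 8·10.8/64.1 = 1.3479 → s = 20.3479

20.3479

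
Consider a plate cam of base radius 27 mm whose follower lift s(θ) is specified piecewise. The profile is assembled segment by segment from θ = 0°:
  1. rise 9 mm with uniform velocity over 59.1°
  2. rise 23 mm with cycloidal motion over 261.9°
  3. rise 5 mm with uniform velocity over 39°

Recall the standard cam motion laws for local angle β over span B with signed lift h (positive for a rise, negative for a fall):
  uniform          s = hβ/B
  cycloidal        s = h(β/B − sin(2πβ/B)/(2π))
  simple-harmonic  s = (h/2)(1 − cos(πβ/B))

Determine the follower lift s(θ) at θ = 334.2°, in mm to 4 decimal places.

seg 1 [0°–59.1°] uniform, h=9: full span → s += 9 → s = 9.0000
seg 2 [59.1°–321°] cycloidal, h=23: full span → s += 23 → s = 32.0000
seg 3 [321°–360°] uniform, h=5: θ=334.2° here. β=13.2, B=39. 5·13.2/39 = 1.6923 → s = 33.6923

33.6923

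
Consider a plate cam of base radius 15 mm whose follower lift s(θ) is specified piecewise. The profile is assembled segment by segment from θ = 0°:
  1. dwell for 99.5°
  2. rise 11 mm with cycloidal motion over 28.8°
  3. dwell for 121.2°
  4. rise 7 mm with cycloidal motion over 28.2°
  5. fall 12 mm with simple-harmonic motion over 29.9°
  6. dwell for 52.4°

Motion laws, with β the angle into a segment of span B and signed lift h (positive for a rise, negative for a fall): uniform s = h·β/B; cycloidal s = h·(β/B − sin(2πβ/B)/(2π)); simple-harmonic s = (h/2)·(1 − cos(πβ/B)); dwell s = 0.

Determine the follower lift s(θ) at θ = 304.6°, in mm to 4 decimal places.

seg 1 [0°–99.5°] dwell: s stays 0.0000
seg 2 [99.5°–128.3°] cycloidal, h=11: full span → s += 11 → s = 11.0000
seg 3 [128.3°–249.5°] dwell: s stays 11.0000
seg 4 [249.5°–277.7°] cycloidal, h=7: full span → s += 7 → s = 18.0000
seg 5 [277.7°–307.6°] simple-harmonic, h=-12: θ=304.6° here. β=26.9, B=29.9. -12/2·(1 − cos(π·0.8997)) = -11.7044 → s = 6.2956

6.2956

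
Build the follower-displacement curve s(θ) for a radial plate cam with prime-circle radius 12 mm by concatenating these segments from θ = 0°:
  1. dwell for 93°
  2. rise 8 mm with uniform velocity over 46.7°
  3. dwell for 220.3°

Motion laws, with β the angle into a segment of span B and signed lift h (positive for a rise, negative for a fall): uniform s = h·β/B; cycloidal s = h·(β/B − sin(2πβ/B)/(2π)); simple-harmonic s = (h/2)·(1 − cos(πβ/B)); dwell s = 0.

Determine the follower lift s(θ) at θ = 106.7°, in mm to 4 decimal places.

seg 1 [0°–93°] dwell: s stays 0.0000
seg 2 [93°–139.7°] uniform, h=8: θ=106.7° here. β=13.7, B=46.7. 8·13.7/46.7 = 2.3469 → s = 2.3469

2.3469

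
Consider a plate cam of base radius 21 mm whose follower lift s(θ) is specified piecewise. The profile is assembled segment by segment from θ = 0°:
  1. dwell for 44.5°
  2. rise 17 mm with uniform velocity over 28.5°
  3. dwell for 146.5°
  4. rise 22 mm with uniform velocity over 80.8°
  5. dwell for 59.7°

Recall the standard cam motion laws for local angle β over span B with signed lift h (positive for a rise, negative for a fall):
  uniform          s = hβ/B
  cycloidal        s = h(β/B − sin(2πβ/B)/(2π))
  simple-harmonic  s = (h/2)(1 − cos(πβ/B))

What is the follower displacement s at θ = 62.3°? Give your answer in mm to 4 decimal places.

seg 1 [0°–44.5°] dwell: s stays 0.0000
seg 2 [44.5°–73°] uniform, h=17: θ=62.3° here. β=17.8, B=28.5. 17·17.8/28.5 = 10.6175 → s = 10.6175

10.6175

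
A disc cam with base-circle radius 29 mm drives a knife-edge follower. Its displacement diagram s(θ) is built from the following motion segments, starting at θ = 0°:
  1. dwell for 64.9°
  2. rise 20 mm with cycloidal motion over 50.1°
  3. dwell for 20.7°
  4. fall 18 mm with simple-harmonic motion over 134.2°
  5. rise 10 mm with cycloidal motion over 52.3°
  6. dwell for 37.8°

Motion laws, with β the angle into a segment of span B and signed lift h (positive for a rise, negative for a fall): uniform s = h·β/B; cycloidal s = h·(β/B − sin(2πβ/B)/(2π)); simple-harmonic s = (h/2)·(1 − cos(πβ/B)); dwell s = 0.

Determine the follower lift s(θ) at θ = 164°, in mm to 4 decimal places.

seg 1 [0°–64.9°] dwell: s stays 0.0000
seg 2 [64.9°–115°] cycloidal, h=20: full span → s += 20 → s = 20.0000
seg 3 [115°–135.7°] dwell: s stays 20.0000
seg 4 [135.7°–269.9°] simple-harmonic, h=-18: θ=164° here. β=28.3, B=134.2. -18/2·(1 − cos(π·0.2109)) = -1.9039 → s = 18.0961

18.0961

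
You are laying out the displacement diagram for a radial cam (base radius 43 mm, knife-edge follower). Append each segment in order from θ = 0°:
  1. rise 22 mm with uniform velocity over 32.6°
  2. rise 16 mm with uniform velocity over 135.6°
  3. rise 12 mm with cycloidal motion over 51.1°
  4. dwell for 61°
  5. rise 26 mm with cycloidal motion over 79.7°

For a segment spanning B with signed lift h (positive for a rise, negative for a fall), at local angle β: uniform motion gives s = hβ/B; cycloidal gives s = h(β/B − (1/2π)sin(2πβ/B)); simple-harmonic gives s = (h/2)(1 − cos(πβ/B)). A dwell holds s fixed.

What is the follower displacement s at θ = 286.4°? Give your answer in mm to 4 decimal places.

seg 1 [0°–32.6°] uniform, h=22: full span → s += 22 → s = 22.0000
seg 2 [32.6°–168.2°] uniform, h=16: full span → s += 16 → s = 38.0000
seg 3 [168.2°–219.3°] cycloidal, h=12: full span → s += 12 → s = 50.0000
seg 4 [219.3°–280.3°] dwell: s stays 50.0000
seg 5 [280.3°–360°] cycloidal, h=26: θ=286.4° here. β=6.1, B=79.7. 26·(0.0765 − sin(2π·0.0765)/(2π)) = 0.0758 → s = 50.0758

50.0758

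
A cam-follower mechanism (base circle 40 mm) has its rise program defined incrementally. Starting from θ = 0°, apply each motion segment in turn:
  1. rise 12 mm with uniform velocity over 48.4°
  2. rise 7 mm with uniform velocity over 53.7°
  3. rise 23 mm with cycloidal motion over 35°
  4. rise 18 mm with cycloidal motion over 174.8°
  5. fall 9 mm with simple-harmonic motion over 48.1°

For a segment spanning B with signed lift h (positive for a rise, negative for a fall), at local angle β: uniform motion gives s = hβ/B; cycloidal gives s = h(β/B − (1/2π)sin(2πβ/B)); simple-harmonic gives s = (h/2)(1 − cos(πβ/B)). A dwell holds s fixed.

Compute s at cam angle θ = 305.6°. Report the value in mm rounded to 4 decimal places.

seg 1 [0°–48.4°] uniform, h=12: full span → s += 12 → s = 12.0000
seg 2 [48.4°–102.1°] uniform, h=7: full span → s += 7 → s = 19.0000
seg 3 [102.1°–137.1°] cycloidal, h=23: full span → s += 23 → s = 42.0000
seg 4 [137.1°–311.9°] cycloidal, h=18: θ=305.6° here. β=168.5, B=174.8. 18·(0.9640 − sin(2π·0.9640)/(2π)) = 17.9945 → s = 59.9945

59.9945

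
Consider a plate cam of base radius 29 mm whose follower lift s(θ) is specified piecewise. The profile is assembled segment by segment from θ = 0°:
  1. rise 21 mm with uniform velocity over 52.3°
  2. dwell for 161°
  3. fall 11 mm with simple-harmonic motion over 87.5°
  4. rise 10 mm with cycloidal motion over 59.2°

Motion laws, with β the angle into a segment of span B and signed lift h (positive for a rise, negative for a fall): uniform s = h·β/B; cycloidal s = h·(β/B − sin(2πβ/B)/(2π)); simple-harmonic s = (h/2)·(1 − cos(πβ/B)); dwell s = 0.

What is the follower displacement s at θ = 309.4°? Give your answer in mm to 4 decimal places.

seg 1 [0°–52.3°] uniform, h=21: full span → s += 21 → s = 21.0000
seg 2 [52.3°–213.3°] dwell: s stays 21.0000
seg 3 [213.3°–300.8°] simple-harmonic, h=-11: full span → s += -11 → s = 10.0000
seg 4 [300.8°–360°] cycloidal, h=10: θ=309.4° here. β=8.6, B=59.2. 10·(0.1453 − sin(2π·0.1453)/(2π)) = 0.1935 → s = 10.1935

10.1935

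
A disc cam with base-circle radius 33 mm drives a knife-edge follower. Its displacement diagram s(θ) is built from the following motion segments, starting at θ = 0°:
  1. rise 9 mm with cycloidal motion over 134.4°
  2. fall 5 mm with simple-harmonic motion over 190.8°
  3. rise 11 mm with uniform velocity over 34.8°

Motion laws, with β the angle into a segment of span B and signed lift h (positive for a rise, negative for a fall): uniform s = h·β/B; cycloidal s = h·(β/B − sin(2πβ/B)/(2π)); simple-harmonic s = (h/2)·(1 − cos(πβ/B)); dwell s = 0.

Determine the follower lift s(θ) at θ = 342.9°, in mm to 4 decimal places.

seg 1 [0°–134.4°] cycloidal, h=9: full span → s += 9 → s = 9.0000
seg 2 [134.4°–325.2°] simple-harmonic, h=-5: full span → s += -5 → s = 4.0000
seg 3 [325.2°–360°] uniform, h=11: θ=342.9° here. β=17.7, B=34.8. 11·17.7/34.8 = 5.5948 → s = 9.5948

9.5948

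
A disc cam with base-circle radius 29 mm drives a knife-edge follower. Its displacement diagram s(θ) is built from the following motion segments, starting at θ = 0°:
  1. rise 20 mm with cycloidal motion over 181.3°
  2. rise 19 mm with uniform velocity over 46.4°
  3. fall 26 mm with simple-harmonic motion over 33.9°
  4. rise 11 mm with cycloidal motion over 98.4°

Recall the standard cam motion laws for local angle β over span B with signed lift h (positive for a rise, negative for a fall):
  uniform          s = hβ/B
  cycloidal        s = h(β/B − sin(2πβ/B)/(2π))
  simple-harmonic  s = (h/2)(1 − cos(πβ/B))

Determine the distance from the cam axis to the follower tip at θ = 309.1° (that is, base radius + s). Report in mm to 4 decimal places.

seg 1 [0°–181.3°] cycloidal, h=20: full span → s += 20 → s = 20.0000
seg 2 [181.3°–227.7°] uniform, h=19: full span → s += 19 → s = 39.0000
seg 3 [227.7°–261.6°] simple-harmonic, h=-26: full span → s += -26 → s = 13.0000
seg 4 [261.6°–360°] cycloidal, h=11: θ=309.1° here. β=47.5, B=98.4. 11·(0.4827 − sin(2π·0.4827)/(2π)) = 5.1203 → s = 18.1203
radial distance = base radius + s = 29 + 18.1203 = 47.1203

47.1203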